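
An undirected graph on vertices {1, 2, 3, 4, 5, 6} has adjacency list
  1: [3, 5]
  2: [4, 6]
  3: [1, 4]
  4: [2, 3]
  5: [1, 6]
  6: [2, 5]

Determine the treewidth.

A width-2 tree decomposition is:
Bags: B1 = {1, 3, 4}  B2 = {1, 4, 5}  B3 = {4, 5, 6}  B4 = {2, 4, 6}
Tree: B1–B2, B2–B3, B3–B4
Every bag has size at most 3, so the width is 3 − 1 = 2 and tw(G) ≤ 2. Since 4–3–1–5–6–2–4 is a cycle in G, G is not acyclic. Forests are exactly the graphs of treewidth ≤ 1, so tw(G) ≥ 2. Hence tw(G) = 2 exactly.

2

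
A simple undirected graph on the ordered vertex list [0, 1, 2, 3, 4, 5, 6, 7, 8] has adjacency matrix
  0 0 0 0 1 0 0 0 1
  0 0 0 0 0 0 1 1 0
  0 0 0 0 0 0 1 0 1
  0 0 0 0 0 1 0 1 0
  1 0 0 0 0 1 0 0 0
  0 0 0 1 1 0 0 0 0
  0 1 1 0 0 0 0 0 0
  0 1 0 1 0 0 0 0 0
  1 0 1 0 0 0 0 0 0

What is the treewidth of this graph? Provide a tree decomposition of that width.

The largest bag has 3 vertices, giving width 2; this decomposition certifies tw(G) ≤ 2. Since 5–4–0–8–2–6–1–7–3–5 is a cycle in G, G is not acyclic. Forests are exactly the graphs of treewidth ≤ 1, so tw(G) ≥ 2. Therefore the treewidth is 2.

Treewidth 2.
Bags: B1 = {0, 4, 5}  B2 = {0, 5, 8}  B3 = {2, 5, 8}  B4 = {2, 5, 6}  B5 = {1, 5, 6}  B6 = {1, 5, 7}  B7 = {3, 5, 7}
Tree: B1–B2, B2–B3, B3–B4, B4–B5, B5–B6, B6–B7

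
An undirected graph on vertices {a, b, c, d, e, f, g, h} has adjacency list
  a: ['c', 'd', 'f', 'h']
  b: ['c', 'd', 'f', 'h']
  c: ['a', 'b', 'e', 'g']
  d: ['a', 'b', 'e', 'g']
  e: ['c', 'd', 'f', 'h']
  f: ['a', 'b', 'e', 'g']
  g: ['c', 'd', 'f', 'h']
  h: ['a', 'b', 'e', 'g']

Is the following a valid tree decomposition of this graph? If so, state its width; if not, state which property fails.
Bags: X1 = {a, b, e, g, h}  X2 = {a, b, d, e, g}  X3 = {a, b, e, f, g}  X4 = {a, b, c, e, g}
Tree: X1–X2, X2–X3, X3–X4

Yes; width 4.

Every vertex of G appears in some bag (union = {a, b, c, d, e, f, g, h}); every edge is covered by a bag; and for each vertex v the set of bags containing v is connected in the bag tree. The decomposition is therefore valid. The largest bag has 5 vertices, so the width is 4.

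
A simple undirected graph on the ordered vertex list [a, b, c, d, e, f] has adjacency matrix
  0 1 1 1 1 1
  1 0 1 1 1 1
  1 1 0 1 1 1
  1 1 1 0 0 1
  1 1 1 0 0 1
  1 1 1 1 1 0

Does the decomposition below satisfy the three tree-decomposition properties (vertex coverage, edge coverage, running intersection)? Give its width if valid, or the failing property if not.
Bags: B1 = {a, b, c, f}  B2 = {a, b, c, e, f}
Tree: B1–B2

A tree decomposition must satisfy three properties: every vertex lies in some bag; for every edge, both endpoints lie together in some bag; and for every vertex, the bags containing it form a connected subtree. Here vertex d appears in no bag, so the decomposition is invalid.

No — vertex d appears in no bag.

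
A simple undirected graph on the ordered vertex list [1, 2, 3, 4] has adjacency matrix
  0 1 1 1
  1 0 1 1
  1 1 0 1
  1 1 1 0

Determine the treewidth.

A width-3 tree decomposition is:
Bags: B1 = {1, 2, 3, 4}
Tree: (single bag)
With just one bag of size 4, the width is 4 − 1 = 3, so tw(G) ≤ 3. Conversely, {1, 2, 3, 4} is a clique of size 4, and the vertices of any clique must share a bag in every tree decomposition; so some bag has ≥ 4 vertices and tw(G) ≥ 3. The upper and lower bounds meet at 3, so that is the treewidth.

3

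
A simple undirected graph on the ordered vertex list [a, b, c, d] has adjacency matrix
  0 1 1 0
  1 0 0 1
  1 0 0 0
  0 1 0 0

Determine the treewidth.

A width-1 tree decomposition is:
Bags: B1 = {b, d}  B2 = {a, b}  B3 = {a, c}
Tree: B1–B2, B2–B3
Each bag holds 2 vertices, so the decomposition has width 1, which upper-bounds the treewidth. G has an edge, so its treewidth is at least 1. Therefore the treewidth is 1.

1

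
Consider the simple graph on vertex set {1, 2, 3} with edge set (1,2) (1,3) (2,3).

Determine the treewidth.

A width-2 tree decomposition is:
Bags: B1 = {1, 2, 3}
Tree: (single bag)
A single bag containing all 3 vertices is trivially a valid decomposition of width 2. Conversely, {1, 2, 3} is a clique of size 3, and the vertices of any clique must share a bag in every tree decomposition; so some bag has ≥ 3 vertices and tw(G) ≥ 2. Therefore the treewidth is 2.

2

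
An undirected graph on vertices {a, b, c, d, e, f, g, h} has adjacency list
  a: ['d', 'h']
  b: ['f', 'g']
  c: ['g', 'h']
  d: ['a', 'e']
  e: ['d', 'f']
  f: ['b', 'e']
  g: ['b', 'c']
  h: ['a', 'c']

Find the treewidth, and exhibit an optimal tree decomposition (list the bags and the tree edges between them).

Treewidth 2.
One optimal decomposition is:
Bags: B1 = {d, e, f}  B2 = {b, d, f}  B3 = {b, d, g}  B4 = {c, d, g}  B5 = {c, d, h}  B6 = {a, d, h}
Tree: B1–B2, B2–B3, B3–B4, B4–B5, B5–B6

Each bag holds 3 vertices, so the decomposition has width 2, which upper-bounds the treewidth. The edges d–e–f–b–g–c–h–a–d form a cycle, so G is not a tree and its treewidth is at least 2. Therefore the treewidth is 2.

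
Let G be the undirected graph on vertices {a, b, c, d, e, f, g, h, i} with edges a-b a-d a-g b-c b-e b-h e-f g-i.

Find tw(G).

A width-1 tree decomposition is:
Bags: B1 = {a, b}  B2 = {a, d}  B3 = {b, c}  B4 = {a, g}  B5 = {b, h}  B6 = {g, i}  B7 = {b, e}  B8 = {e, f}
Tree: B1–B2, B1–B3, B1–B4, B1–B5, B4–B6, B5–B7, B7–B8
Each bag holds 2 vertices, so the decomposition has width 1, which upper-bounds the treewidth. Since G has at least one edge (e.g. a–b), it is not an edgeless graph, so tw(G) ≥ 1. The upper and lower bounds meet at 1, so that is the treewidth.

1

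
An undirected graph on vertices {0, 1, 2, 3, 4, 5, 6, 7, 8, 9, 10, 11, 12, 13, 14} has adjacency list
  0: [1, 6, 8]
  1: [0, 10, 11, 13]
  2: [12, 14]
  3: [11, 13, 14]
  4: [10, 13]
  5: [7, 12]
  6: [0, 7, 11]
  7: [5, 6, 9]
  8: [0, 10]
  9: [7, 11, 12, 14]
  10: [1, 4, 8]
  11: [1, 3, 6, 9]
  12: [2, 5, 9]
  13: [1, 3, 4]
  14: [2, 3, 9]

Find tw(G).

3

A width-3 tree decomposition is:
Bags: B1 = {2, 5, 7, 12}  B2 = {2, 7, 9, 12}  B3 = {2, 7, 9, 14}  B4 = {6, 7, 9, 14}  B5 = {6, 9, 11, 14}  B6 = {3, 6, 11, 14}  B7 = {0, 3, 6, 11}  B8 = {0, 1, 3, 11}  B9 = {0, 1, 3, 13}  B10 = {0, 1, 8, 13}  B11 = {1, 8, 10, 13}  B12 = {4, 8, 10, 13}
Tree: B1–B2, B2–B3, B3–B4, B4–B5, B5–B6, B6–B7, B7–B8, B8–B9, B9–B10, B10–B11, B11–B12
Each bag holds 4 vertices, so the decomposition has width 3, which upper-bounds the treewidth. For the lower bound: the 4 vertex sets {2,5,12}, {7}, {9}, {3,6,11,14} are disjoint, each induces a connected subgraph, and every pair is joined by at least one edge of G. Contracting each set to a single vertex therefore yields K_{4} as a minor, and since treewidth is minor-monotone, tw(G) ≥ tw(K_{4}) = 3. Hence tw(G) = 3 exactly.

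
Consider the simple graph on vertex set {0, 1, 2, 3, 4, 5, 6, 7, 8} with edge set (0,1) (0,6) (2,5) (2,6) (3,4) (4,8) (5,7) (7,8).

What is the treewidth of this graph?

A width-1 tree decomposition is:
Bags: B1 = {0, 1}  B2 = {0, 6}  B3 = {2, 6}  B4 = {2, 5}  B5 = {5, 7}  B6 = {7, 8}  B7 = {4, 8}  B8 = {3, 4}
Tree: B1–B2, B2–B3, B3–B4, B4–B5, B5–B6, B6–B7, B7–B8
Each bag holds 2 vertices, so the decomposition has width 1, which upper-bounds the treewidth. Since G has at least one edge (e.g. 1–0), it is not an edgeless graph, so tw(G) ≥ 1. The upper and lower bounds meet at 1, so that is the treewidth.

1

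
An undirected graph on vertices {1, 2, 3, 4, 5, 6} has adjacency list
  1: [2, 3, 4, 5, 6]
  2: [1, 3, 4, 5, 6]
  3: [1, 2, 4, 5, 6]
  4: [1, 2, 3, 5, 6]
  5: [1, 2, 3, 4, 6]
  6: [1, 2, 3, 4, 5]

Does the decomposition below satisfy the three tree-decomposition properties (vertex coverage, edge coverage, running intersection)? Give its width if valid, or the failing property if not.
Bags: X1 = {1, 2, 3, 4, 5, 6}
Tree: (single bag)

Yes; width 5.

Vertex coverage: the bags together contain {1, 2, 3, 4, 5, 6}, the full vertex set. Edge coverage: each edge of G has both endpoints in at least one bag. Running intersection: for every vertex, the bags containing it form a connected subtree. All three properties hold, so this is a valid tree decomposition of width max|bag| − 1 = 5, and hence tw(G) ≤ 5.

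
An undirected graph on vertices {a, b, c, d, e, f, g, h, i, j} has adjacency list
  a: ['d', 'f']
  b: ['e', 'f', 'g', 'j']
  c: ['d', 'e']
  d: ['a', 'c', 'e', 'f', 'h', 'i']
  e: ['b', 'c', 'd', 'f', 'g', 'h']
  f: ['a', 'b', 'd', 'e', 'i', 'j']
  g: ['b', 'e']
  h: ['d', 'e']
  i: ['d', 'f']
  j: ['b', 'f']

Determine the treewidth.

2

A width-2 tree decomposition is:
Bags: B1 = {d, e, f}  B2 = {c, d, e}  B3 = {d, f, i}  B4 = {d, e, h}  B5 = {b, e, f}  B6 = {b, e, g}  B7 = {b, f, j}  B8 = {a, d, f}
Tree: B1–B2, B1–B3, B1–B4, B1–B5, B5–B6, B5–B7, B1–B8
Every bag has size at most 3, so the width is 3 − 1 = 2 and tw(G) ≤ 2. Conversely, {d, e, h} is a clique of size 3, and the vertices of any clique must share a bag in every tree decomposition; so some bag has ≥ 3 vertices and tw(G) ≥ 2. Combining the bounds, tw(G) = 2.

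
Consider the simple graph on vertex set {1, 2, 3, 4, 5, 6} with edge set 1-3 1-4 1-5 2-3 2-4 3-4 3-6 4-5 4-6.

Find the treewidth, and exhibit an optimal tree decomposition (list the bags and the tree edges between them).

Every bag has size at most 3, so the width is 3 − 1 = 2 and tw(G) ≤ 2. On the other hand G contains the 3-clique {1, 3, 4}. A clique must lie in a single bag of any decomposition, so no decomposition can have width below 2. The upper and lower bounds meet at 2, so that is the treewidth.

Treewidth 2.
One optimal decomposition is:
Bags: B1 = {1, 4, 5}  B2 = {1, 3, 4}  B3 = {2, 3, 4}  B4 = {3, 4, 6}
Tree: B1–B2, B2–B3, B3–B4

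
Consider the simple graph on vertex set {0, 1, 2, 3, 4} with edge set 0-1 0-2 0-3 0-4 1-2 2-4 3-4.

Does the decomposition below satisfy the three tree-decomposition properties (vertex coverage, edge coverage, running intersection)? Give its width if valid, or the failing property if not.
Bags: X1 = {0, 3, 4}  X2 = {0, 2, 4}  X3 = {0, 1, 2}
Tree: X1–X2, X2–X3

Vertex coverage: the bags together contain {0, 1, 2, 3, 4}, the full vertex set. Edge coverage: each edge of G has both endpoints in at least one bag. Running intersection: for every vertex, the bags containing it form a connected subtree. All three properties hold, so this is a valid tree decomposition of width max|bag| − 1 = 2, and hence tw(G) ≤ 2.

Yes; width 2.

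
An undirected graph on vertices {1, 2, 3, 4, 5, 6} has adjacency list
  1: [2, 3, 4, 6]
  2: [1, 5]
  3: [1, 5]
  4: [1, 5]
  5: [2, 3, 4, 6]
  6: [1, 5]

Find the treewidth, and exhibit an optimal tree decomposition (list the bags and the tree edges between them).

Treewidth 2.
One optimal decomposition is:
Bags: B1 = {1, 2, 5}  B2 = {1, 5, 6}  B3 = {1, 3, 5}  B4 = {1, 4, 5}
Tree: B1–B2, B2–B3, B3–B4

The largest bag has 3 vertices, giving width 2; this decomposition certifies tw(G) ≤ 2. The edges 2–1–6–5–2 form a cycle, so G is not a tree and its treewidth is at least 2. Combining the bounds, tw(G) = 2.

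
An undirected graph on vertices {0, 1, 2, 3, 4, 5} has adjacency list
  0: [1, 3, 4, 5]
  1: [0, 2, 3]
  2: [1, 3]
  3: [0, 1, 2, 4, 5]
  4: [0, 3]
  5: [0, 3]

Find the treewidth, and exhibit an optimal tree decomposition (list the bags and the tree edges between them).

Every bag has size at most 3, so the width is 3 − 1 = 2 and tw(G) ≤ 2. For the lower bound, the 3 vertices {0, 1, 3} are pairwise adjacent, and any tree decomposition puts a clique entirely inside one bag — forcing width ≥ 2. Hence tw(G) = 2 exactly.

Treewidth 2.
One such decomposition:
Bags: B1 = {1, 2, 3}  B2 = {0, 1, 3}  B3 = {0, 3, 5}  B4 = {0, 3, 4}
Tree: B1–B2, B2–B3, B2–B4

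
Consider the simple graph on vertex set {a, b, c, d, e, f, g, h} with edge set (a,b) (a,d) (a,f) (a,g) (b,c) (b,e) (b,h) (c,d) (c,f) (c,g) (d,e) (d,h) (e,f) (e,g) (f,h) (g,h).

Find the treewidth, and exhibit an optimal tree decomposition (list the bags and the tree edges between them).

Every bag has size at most 5, so the width is 5 − 1 = 4 and tw(G) ≤ 4. For the lower bound: the 5 vertex sets {d,e}, {b,h}, {a,g}, {c}, {f} are disjoint, each induces a connected subgraph, and every pair is joined by at least one edge of G. Contracting each set to a single vertex therefore yields K_{5} as a minor, and since treewidth is minor-monotone, tw(G) ≥ tw(K_{5}) = 4. Therefore the treewidth is 4.

Treewidth 4.
One such decomposition:
Bags: B1 = {a, c, d, e, h}  B2 = {a, b, c, e, h}  B3 = {a, c, e, g, h}  B4 = {a, c, e, f, h}
Tree: B1–B2, B2–B3, B3–B4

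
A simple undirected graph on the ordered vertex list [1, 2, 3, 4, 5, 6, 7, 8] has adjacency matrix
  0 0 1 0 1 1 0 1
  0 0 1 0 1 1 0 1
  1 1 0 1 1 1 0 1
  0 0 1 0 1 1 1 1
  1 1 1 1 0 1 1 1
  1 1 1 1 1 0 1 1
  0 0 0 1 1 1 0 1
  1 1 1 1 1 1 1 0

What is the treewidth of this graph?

4

A width-4 tree decomposition is:
Bags: B1 = {2, 3, 5, 6, 8}  B2 = {3, 4, 5, 6, 8}  B3 = {1, 3, 5, 6, 8}  B4 = {4, 5, 6, 7, 8}
Tree: B1–B2, B2–B3, B2–B4
The largest bag has 5 vertices, giving width 4; this decomposition certifies tw(G) ≤ 4. On the other hand G contains the 5-clique {1, 3, 5, 6, 8}. A clique must lie in a single bag of any decomposition, so no decomposition can have width below 4. Hence tw(G) = 4 exactly.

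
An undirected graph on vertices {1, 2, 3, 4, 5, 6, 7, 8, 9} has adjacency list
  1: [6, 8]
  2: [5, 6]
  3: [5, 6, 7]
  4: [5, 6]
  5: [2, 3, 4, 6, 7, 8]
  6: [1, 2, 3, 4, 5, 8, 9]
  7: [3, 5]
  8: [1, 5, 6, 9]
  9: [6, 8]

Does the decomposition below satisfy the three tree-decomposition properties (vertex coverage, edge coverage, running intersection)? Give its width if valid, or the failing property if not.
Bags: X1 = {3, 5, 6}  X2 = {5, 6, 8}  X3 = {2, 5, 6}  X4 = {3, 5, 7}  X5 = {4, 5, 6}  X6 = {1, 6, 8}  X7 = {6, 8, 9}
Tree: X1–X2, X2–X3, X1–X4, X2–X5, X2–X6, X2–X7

Every vertex of G appears in some bag (union = {1, 2, 3, 4, 5, 6, 7, 8, 9}); every edge is covered by a bag; and for each vertex v the set of bags containing v is connected in the bag tree. The decomposition is therefore valid. The largest bag has 3 vertices, so the width is 2.

Yes; width 2.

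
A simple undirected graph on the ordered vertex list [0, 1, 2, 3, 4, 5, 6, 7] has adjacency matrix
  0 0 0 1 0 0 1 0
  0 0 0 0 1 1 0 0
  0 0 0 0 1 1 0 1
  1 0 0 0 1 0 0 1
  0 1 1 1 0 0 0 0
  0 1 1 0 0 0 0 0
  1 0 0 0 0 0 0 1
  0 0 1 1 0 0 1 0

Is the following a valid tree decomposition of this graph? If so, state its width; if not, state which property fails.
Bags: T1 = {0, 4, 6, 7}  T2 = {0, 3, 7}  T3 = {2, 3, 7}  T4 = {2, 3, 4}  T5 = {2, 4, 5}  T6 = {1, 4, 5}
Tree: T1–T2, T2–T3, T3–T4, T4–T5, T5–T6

A tree decomposition must satisfy three properties: every vertex lies in some bag; for every edge, both endpoints lie together in some bag; and for every vertex, the bags containing it form a connected subtree. Here bags containing vertex 4 are not connected in the tree, so the decomposition is invalid.

No — bags containing vertex 4 are not connected in the tree.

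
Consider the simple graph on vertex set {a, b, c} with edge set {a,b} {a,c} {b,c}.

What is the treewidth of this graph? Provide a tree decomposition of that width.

Treewidth 2.
Bags: B1 = {a, b, c}
Tree: (single bag)

A single bag containing all 3 vertices is trivially a valid decomposition of width 2. For the lower bound, the 3 vertices {a, b, c} are pairwise adjacent, and any tree decomposition puts a clique entirely inside one bag — forcing width ≥ 2. The upper and lower bounds meet at 2, so that is the treewidth.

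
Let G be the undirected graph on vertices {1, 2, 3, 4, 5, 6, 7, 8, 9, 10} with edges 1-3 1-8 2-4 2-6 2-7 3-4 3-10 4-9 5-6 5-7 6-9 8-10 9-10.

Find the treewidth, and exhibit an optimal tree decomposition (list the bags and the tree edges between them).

Treewidth 2.
Bags: B1 = {1, 3, 8}  B2 = {3, 8, 10}  B3 = {3, 4, 10}  B4 = {4, 9, 10}  B5 = {2, 4, 9}  B6 = {2, 6, 9}  B7 = {2, 6, 7}  B8 = {5, 6, 7}
Tree: B1–B2, B2–B3, B3–B4, B4–B5, B5–B6, B6–B7, B7–B8

The largest bag has 3 vertices, giving width 2; this decomposition certifies tw(G) ≤ 2. For the lower bound, G contains the cycle 1–8–10–3–1, so G is not a forest; only forests have treewidth ≤ 1, hence tw(G) ≥ 2. Combining the bounds, tw(G) = 2.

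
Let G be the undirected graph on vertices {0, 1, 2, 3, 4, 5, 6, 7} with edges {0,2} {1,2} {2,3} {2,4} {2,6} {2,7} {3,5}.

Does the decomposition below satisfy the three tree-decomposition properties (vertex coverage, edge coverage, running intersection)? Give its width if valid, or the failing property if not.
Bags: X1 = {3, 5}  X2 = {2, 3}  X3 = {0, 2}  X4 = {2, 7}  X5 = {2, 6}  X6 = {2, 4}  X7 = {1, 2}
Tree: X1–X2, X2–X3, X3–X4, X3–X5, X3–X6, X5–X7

Every vertex of G appears in some bag (union = {0, 1, 2, 3, 4, 5, 6, 7}); every edge is covered by a bag; and for each vertex v the set of bags containing v is connected in the bag tree. The decomposition is therefore valid. The largest bag has 2 vertices, so the width is 1.

Yes; width 1.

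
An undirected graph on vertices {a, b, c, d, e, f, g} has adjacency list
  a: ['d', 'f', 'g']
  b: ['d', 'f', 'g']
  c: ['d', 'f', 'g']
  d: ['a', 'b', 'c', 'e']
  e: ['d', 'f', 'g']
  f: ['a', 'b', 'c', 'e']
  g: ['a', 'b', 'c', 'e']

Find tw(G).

3

A width-3 tree decomposition is:
Bags: B1 = {c, d, f, g}  B2 = {a, d, f, g}  B3 = {b, d, f, g}  B4 = {d, e, f, g}
Tree: B1–B2, B2–B3, B3–B4
Each bag holds 4 vertices, so the decomposition has width 3, which upper-bounds the treewidth. For the lower bound: the 4 vertex sets {c,d}, {a,f}, {g}, {b} are disjoint, each induces a connected subgraph, and every pair is joined by at least one edge of G. Contracting each set to a single vertex therefore yields K_{4} as a minor, and since treewidth is minor-monotone, tw(G) ≥ tw(K_{4}) = 3. Combining the bounds, tw(G) = 3.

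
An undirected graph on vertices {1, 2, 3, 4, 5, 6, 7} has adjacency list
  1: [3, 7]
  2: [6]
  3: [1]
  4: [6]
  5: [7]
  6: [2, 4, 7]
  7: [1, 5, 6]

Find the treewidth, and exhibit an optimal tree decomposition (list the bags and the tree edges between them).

Every bag has size at most 2, so the width is 2 − 1 = 1 and tw(G) ≤ 1. Any graph with an edge has treewidth ≥ 1, and G has the edge 5–7. Combining the bounds, tw(G) = 1.

Treewidth 1.
One optimal decomposition is:
Bags: B1 = {5, 7}  B2 = {6, 7}  B3 = {1, 7}  B4 = {4, 6}  B5 = {2, 6}  B6 = {1, 3}
Tree: B1–B2, B1–B3, B2–B4, B4–B5, B3–B6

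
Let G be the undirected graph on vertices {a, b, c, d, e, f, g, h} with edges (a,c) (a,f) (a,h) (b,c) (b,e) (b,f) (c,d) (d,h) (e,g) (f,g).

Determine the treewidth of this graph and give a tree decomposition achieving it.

The largest bag has 3 vertices, giving width 2; this decomposition certifies tw(G) ≤ 2. The edges h–d–c–a–h form a cycle, so G is not a tree and its treewidth is at least 2. Therefore the treewidth is 2.

Treewidth 2.
One optimal decomposition is:
Bags: B1 = {a, d, h}  B2 = {a, c, d}  B3 = {a, c, f}  B4 = {b, c, f}  B5 = {b, f, g}  B6 = {b, e, g}
Tree: B1–B2, B2–B3, B3–B4, B4–B5, B5–B6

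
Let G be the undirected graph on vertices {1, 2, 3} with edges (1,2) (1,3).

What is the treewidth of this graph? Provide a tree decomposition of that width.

Each bag holds 2 vertices, so the decomposition has width 1, which upper-bounds the treewidth. Any graph with an edge has treewidth ≥ 1, and G has the edge 2–1. Therefore the treewidth is 1.

Treewidth 1.
One such decomposition:
Bags: B1 = {1, 2}  B2 = {1, 3}
Tree: B1–B2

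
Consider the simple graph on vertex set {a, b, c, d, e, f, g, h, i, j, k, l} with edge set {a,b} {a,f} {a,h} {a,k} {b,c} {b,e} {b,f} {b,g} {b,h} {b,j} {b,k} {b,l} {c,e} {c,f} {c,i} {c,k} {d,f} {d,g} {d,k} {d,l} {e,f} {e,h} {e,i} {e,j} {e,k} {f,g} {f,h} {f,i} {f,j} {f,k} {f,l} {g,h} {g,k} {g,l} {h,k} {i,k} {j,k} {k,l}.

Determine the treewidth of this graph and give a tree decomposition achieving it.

Treewidth 4.
One such decomposition:
Bags: B1 = {b, f, g, h, k}  B2 = {b, f, g, k, l}  B3 = {b, e, f, h, k}  B4 = {a, b, f, h, k}  B5 = {b, c, e, f, k}  B6 = {b, e, f, j, k}  B7 = {c, e, f, i, k}  B8 = {d, f, g, k, l}
Tree: B1–B2, B1–B3, B1–B4, B3–B5, B3–B6, B5–B7, B2–B8

The largest bag has 5 vertices, giving width 4; this decomposition certifies tw(G) ≤ 4. On the other hand G contains the 5-clique {d, f, g, k, l}. A clique must lie in a single bag of any decomposition, so no decomposition can have width below 4. Therefore the treewidth is 4.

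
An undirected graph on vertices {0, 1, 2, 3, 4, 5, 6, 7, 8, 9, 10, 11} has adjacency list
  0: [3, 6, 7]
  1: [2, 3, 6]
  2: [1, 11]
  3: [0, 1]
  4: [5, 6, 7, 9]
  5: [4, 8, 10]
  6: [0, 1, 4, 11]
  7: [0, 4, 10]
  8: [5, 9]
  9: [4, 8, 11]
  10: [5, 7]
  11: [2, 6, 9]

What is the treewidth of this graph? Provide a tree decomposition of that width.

Treewidth 3.
Bags: B1 = {5, 8, 9, 10}  B2 = {4, 5, 9, 10}  B3 = {4, 7, 9, 10}  B4 = {4, 7, 9, 11}  B5 = {4, 6, 7, 11}  B6 = {0, 6, 7, 11}  B7 = {0, 2, 6, 11}  B8 = {0, 1, 2, 6}  B9 = {0, 1, 2, 3}
Tree: B1–B2, B2–B3, B3–B4, B4–B5, B5–B6, B6–B7, B7–B8, B8–B9

Each bag holds 4 vertices, so the decomposition has width 3, which upper-bounds the treewidth. For the lower bound: the 4 vertex sets {5,8,10}, {9}, {4}, {0,6,7,11} are disjoint, each induces a connected subgraph, and every pair is joined by at least one edge of G. Contracting each set to a single vertex therefore yields K_{4} as a minor, and since treewidth is minor-monotone, tw(G) ≥ tw(K_{4}) = 3. Hence tw(G) = 3 exactly.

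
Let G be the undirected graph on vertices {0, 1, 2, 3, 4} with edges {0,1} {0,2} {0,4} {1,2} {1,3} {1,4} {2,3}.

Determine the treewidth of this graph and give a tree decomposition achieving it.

Each bag holds 3 vertices, so the decomposition has width 2, which upper-bounds the treewidth. On the other hand G contains the 3-clique {0, 1, 2}. A clique must lie in a single bag of any decomposition, so no decomposition can have width below 2. Combining the bounds, tw(G) = 2.

Treewidth 2.
Bags: B1 = {0, 1, 2}  B2 = {1, 2, 3}  B3 = {0, 1, 4}
Tree: B1–B2, B1–B3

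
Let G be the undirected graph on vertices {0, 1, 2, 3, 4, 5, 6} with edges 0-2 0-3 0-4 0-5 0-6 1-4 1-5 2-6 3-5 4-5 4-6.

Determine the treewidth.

2

A width-2 tree decomposition is:
Bags: B1 = {0, 4, 5}  B2 = {0, 4, 6}  B3 = {1, 4, 5}  B4 = {0, 2, 6}  B5 = {0, 3, 5}
Tree: B1–B2, B1–B3, B2–B4, B1–B5
Every bag has size at most 3, so the width is 3 − 1 = 2 and tw(G) ≤ 2. On the other hand G contains the 3-clique {0, 2, 6}. A clique must lie in a single bag of any decomposition, so no decomposition can have width below 2. The upper and lower bounds meet at 2, so that is the treewidth.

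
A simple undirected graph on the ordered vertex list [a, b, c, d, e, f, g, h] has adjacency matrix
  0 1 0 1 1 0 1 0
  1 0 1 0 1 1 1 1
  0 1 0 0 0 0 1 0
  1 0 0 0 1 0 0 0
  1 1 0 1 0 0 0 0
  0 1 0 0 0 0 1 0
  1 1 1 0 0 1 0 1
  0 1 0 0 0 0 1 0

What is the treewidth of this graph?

A width-2 tree decomposition is:
Bags: B1 = {b, g, h}  B2 = {b, f, g}  B3 = {a, b, g}  B4 = {b, c, g}  B5 = {a, b, e}  B6 = {a, d, e}
Tree: B1–B2, B1–B3, B2–B4, B3–B5, B5–B6
Each bag holds 3 vertices, so the decomposition has width 2, which upper-bounds the treewidth. On the other hand G contains the 3-clique {a, d, e}. A clique must lie in a single bag of any decomposition, so no decomposition can have width below 2. Therefore the treewidth is 2.

2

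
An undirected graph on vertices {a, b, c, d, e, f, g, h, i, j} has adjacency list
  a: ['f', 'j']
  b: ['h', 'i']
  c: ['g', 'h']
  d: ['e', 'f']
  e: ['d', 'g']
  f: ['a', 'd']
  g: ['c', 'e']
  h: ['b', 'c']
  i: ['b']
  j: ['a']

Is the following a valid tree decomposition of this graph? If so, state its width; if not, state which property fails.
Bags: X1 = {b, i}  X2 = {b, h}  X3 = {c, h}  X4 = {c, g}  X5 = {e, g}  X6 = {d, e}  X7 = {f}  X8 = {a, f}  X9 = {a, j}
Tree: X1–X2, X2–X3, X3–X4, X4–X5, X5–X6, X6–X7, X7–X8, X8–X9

A tree decomposition must satisfy three properties: every vertex lies in some bag; for every edge, both endpoints lie together in some bag; and for every vertex, the bags containing it form a connected subtree. Here edge (d,f) lies in no bag, so the decomposition is invalid.

No — edge (d,f) lies in no bag.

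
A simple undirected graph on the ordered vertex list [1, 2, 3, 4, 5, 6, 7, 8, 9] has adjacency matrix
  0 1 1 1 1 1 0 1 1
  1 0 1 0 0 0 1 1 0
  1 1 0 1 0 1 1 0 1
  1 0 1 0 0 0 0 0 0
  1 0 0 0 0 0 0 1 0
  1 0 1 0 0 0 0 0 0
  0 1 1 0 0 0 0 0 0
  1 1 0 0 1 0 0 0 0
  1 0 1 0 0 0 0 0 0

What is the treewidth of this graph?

2

A width-2 tree decomposition is:
Bags: B1 = {1, 3, 9}  B2 = {1, 2, 3}  B3 = {2, 3, 7}  B4 = {1, 3, 6}  B5 = {1, 3, 4}  B6 = {1, 2, 8}  B7 = {1, 5, 8}
Tree: B1–B2, B2–B3, B2–B4, B2–B5, B2–B6, B6–B7
The largest bag has 3 vertices, giving width 2; this decomposition certifies tw(G) ≤ 2. On the other hand G contains the 3-clique {1, 2, 8}. A clique must lie in a single bag of any decomposition, so no decomposition can have width below 2. Hence tw(G) = 2 exactly.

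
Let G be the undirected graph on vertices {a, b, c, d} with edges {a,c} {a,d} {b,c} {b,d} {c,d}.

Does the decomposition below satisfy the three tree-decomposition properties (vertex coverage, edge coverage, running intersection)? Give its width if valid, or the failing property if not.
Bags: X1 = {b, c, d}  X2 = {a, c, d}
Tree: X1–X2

Checking the three conditions: (i) the bags cover all of {a, b, c, d}; (ii) for each edge, some bag contains both endpoints; (iii) the bags containing any fixed vertex form a subtree. All hold, so the decomposition is valid with width 3 − 1 = 2.

Yes; width 2.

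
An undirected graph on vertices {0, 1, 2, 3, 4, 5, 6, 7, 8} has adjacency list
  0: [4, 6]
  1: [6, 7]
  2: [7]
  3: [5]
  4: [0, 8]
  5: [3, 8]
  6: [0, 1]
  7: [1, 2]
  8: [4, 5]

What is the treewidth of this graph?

A width-1 tree decomposition is:
Bags: B1 = {3, 5}  B2 = {5, 8}  B3 = {4, 8}  B4 = {0, 4}  B5 = {0, 6}  B6 = {1, 6}  B7 = {1, 7}  B8 = {2, 7}
Tree: B1–B2, B2–B3, B3–B4, B4–B5, B5–B6, B6–B7, B7–B8
Each bag holds 2 vertices, so the decomposition has width 1, which upper-bounds the treewidth. Since G has at least one edge (e.g. 3–5), it is not an edgeless graph, so tw(G) ≥ 1. Hence tw(G) = 1 exactly.

1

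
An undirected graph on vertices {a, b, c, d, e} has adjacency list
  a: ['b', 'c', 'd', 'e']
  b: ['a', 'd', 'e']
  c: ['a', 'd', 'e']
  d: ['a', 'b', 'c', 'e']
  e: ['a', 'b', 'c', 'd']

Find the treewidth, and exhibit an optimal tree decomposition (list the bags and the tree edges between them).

Every bag has size at most 4, so the width is 4 − 1 = 3 and tw(G) ≤ 3. On the other hand G contains the 4-clique {a, c, d, e}. A clique must lie in a single bag of any decomposition, so no decomposition can have width below 3. Combining the bounds, tw(G) = 3.

Treewidth 3.
Bags: B1 = {a, b, d, e}  B2 = {a, c, d, e}
Tree: B1–B2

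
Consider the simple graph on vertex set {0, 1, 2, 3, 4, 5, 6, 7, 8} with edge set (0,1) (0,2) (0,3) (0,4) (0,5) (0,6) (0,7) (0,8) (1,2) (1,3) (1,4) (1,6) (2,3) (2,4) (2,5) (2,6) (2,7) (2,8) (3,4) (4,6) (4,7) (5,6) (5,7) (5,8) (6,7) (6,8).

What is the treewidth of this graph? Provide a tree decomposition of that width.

Treewidth 4.
Bags: B1 = {0, 2, 4, 6, 7}  B2 = {0, 1, 2, 4, 6}  B3 = {0, 2, 5, 6, 7}  B4 = {0, 1, 2, 3, 4}  B5 = {0, 2, 5, 6, 8}
Tree: B1–B2, B1–B3, B2–B4, B3–B5

Each bag holds 5 vertices, so the decomposition has width 4, which upper-bounds the treewidth. Conversely, {0, 1, 2, 3, 4} is a clique of size 5, and the vertices of any clique must share a bag in every tree decomposition; so some bag has ≥ 5 vertices and tw(G) ≥ 4. Combining the bounds, tw(G) = 4.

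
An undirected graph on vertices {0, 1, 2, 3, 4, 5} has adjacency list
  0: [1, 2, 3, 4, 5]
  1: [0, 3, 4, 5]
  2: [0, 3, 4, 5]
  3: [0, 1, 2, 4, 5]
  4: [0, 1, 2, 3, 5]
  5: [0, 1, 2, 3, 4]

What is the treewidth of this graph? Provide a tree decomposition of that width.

Treewidth 4.
Bags: B1 = {0, 2, 3, 4, 5}  B2 = {0, 1, 3, 4, 5}
Tree: B1–B2

Each bag holds 5 vertices, so the decomposition has width 4, which upper-bounds the treewidth. For the lower bound, the 5 vertices {0, 1, 3, 4, 5} are pairwise adjacent, and any tree decomposition puts a clique entirely inside one bag — forcing width ≥ 4. Combining the bounds, tw(G) = 4.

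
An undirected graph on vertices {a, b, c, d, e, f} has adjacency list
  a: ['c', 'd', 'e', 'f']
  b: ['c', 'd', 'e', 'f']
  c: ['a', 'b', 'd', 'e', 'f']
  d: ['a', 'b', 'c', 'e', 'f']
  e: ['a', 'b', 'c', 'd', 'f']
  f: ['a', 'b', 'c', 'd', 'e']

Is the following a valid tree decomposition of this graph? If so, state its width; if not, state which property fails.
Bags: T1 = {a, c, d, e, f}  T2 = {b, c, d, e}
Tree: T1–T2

A tree decomposition must satisfy three properties: every vertex lies in some bag; for every edge, both endpoints lie together in some bag; and for every vertex, the bags containing it form a connected subtree. Here edge (f,b) lies in no bag, so the decomposition is invalid.

No — edge (f,b) lies in no bag.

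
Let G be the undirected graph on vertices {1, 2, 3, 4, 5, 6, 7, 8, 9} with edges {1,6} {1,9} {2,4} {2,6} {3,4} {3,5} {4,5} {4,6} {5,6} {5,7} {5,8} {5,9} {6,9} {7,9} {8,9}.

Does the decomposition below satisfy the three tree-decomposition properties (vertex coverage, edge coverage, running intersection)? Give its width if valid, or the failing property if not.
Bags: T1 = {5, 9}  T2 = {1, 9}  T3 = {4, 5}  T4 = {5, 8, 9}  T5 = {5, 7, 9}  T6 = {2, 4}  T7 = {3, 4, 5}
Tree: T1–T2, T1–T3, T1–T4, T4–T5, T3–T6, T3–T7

No — vertex 6 appears in no bag.

A tree decomposition must satisfy three properties: every vertex lies in some bag; for every edge, both endpoints lie together in some bag; and for every vertex, the bags containing it form a connected subtree. Here vertex 6 appears in no bag, so the decomposition is invalid.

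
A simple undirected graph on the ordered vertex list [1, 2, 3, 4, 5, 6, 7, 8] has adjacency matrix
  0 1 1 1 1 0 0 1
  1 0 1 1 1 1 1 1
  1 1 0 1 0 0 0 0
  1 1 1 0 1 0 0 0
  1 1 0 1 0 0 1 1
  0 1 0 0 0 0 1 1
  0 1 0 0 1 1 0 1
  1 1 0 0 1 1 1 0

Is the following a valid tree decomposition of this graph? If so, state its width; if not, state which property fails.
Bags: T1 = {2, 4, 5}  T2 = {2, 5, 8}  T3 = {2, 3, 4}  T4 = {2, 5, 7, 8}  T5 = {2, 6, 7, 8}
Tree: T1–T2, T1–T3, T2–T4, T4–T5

No — vertex 1 appears in no bag.

A tree decomposition must satisfy three properties: every vertex lies in some bag; for every edge, both endpoints lie together in some bag; and for every vertex, the bags containing it form a connected subtree. Here vertex 1 appears in no bag, so the decomposition is invalid.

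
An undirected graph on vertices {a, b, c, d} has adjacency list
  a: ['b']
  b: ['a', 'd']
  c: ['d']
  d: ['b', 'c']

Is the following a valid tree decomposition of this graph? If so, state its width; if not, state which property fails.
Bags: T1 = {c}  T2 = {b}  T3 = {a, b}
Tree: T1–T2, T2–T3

No — vertex d appears in no bag.

A tree decomposition must satisfy three properties: every vertex lies in some bag; for every edge, both endpoints lie together in some bag; and for every vertex, the bags containing it form a connected subtree. Here vertex d appears in no bag, so the decomposition is invalid.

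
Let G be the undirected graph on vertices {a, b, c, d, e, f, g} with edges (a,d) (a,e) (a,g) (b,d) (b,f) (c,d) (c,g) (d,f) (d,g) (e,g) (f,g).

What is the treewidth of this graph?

2

A width-2 tree decomposition is:
Bags: B1 = {d, f, g}  B2 = {a, d, g}  B3 = {b, d, f}  B4 = {a, e, g}  B5 = {c, d, g}
Tree: B1–B2, B1–B3, B2–B4, B1–B5
The largest bag has 3 vertices, giving width 2; this decomposition certifies tw(G) ≤ 2. On the other hand G contains the 3-clique {d, f, g}. A clique must lie in a single bag of any decomposition, so no decomposition can have width below 2. Combining the bounds, tw(G) = 2.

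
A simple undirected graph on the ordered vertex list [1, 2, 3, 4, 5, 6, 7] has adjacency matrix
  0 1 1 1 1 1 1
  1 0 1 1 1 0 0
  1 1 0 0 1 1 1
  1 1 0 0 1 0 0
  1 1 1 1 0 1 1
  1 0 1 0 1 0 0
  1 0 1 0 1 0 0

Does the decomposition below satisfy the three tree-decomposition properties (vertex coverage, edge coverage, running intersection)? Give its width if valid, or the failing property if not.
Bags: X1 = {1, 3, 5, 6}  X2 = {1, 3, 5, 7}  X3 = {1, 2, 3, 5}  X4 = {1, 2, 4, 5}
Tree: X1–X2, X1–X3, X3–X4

Yes; width 3.

Every vertex of G appears in some bag (union = {1, 2, 3, 4, 5, 6, 7}); every edge is covered by a bag; and for each vertex v the set of bags containing v is connected in the bag tree. The decomposition is therefore valid. The largest bag has 4 vertices, so the width is 3.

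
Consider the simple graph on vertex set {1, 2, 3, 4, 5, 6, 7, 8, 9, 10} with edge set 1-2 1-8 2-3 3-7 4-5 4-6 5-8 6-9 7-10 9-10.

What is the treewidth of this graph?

2

A width-2 tree decomposition is:
Bags: B1 = {3, 7, 10}  B2 = {3, 9, 10}  B3 = {3, 6, 9}  B4 = {3, 4, 6}  B5 = {3, 4, 5}  B6 = {3, 5, 8}  B7 = {1, 3, 8}  B8 = {1, 2, 3}
Tree: B1–B2, B2–B3, B3–B4, B4–B5, B5–B6, B6–B7, B7–B8
Every bag has size at most 3, so the width is 3 − 1 = 2 and tw(G) ≤ 2. For the lower bound, G contains the cycle 3–7–10–9–6–4–5–8–1–2–3, so G is not a forest; only forests have treewidth ≤ 1, hence tw(G) ≥ 2. Combining the bounds, tw(G) = 2.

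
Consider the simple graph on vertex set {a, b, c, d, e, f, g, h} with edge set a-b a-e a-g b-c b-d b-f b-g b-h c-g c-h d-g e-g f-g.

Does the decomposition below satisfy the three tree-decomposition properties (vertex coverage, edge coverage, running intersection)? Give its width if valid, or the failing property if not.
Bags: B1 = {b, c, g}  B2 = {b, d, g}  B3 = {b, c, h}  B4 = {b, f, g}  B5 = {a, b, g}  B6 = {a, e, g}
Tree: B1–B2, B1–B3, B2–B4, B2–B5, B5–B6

Vertex coverage: the bags together contain {a, b, c, d, e, f, g, h}, the full vertex set. Edge coverage: each edge of G has both endpoints in at least one bag. Running intersection: for every vertex, the bags containing it form a connected subtree. All three properties hold, so this is a valid tree decomposition of width max|bag| − 1 = 2, and hence tw(G) ≤ 2.

Yes; width 2.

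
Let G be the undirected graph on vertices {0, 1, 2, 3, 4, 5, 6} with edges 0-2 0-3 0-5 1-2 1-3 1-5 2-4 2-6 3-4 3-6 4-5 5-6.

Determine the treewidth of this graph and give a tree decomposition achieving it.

Treewidth 3.
One such decomposition:
Bags: B1 = {1, 2, 3, 5}  B2 = {2, 3, 5, 6}  B3 = {2, 3, 4, 5}  B4 = {0, 2, 3, 5}
Tree: B1–B2, B2–B3, B3–B4

Every bag has size at most 4, so the width is 4 − 1 = 3 and tw(G) ≤ 3. For the lower bound: the 4 vertex sets {1,5}, {3,6}, {2}, {4} are disjoint, each induces a connected subgraph, and every pair is joined by at least one edge of G. Contracting each set to a single vertex therefore yields K_{4} as a minor, and since treewidth is minor-monotone, tw(G) ≥ tw(K_{4}) = 3. Combining the bounds, tw(G) = 3.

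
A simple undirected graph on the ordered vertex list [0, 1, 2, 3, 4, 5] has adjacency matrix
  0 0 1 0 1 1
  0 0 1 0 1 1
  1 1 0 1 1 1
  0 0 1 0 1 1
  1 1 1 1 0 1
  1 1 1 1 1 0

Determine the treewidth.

A width-3 tree decomposition is:
Bags: B1 = {1, 2, 4, 5}  B2 = {0, 2, 4, 5}  B3 = {2, 3, 4, 5}
Tree: B1–B2, B2–B3
The largest bag has 4 vertices, giving width 3; this decomposition certifies tw(G) ≤ 3. For the lower bound, the 4 vertices {0, 2, 4, 5} are pairwise adjacent, and any tree decomposition puts a clique entirely inside one bag — forcing width ≥ 3. Combining the bounds, tw(G) = 3.

3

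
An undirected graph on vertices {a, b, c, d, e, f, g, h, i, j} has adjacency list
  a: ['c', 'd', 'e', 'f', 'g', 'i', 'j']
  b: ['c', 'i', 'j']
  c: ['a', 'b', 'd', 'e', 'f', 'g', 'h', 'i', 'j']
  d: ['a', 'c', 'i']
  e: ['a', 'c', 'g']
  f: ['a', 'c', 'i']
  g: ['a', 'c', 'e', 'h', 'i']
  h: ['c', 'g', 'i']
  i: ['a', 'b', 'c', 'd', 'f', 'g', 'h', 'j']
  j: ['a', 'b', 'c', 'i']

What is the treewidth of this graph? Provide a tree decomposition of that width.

Every bag has size at most 4, so the width is 4 − 1 = 3 and tw(G) ≤ 3. For the lower bound, the 4 vertices {a, c, e, g} are pairwise adjacent, and any tree decomposition puts a clique entirely inside one bag — forcing width ≥ 3. Therefore the treewidth is 3.

Treewidth 3.
Bags: B1 = {a, c, d, i}  B2 = {a, c, i, j}  B3 = {a, c, g, i}  B4 = {c, g, h, i}  B5 = {a, c, e, g}  B6 = {b, c, i, j}  B7 = {a, c, f, i}
Tree: B1–B2, B2–B3, B3–B4, B3–B5, B2–B6, B3–B7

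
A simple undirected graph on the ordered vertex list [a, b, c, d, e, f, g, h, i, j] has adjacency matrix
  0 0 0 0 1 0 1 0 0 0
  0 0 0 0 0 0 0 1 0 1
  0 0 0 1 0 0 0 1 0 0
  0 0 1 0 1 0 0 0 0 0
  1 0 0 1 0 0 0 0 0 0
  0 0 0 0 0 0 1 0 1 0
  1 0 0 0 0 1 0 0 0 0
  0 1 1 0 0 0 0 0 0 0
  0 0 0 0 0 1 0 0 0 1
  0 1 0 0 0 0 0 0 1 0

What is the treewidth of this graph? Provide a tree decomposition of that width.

Each bag holds 3 vertices, so the decomposition has width 2, which upper-bounds the treewidth. For the lower bound, G contains the cycle f–g–a–e–d–c–h–b–j–i–f, so G is not a forest; only forests have treewidth ≤ 1, hence tw(G) ≥ 2. Hence tw(G) = 2 exactly.

Treewidth 2.
One such decomposition:
Bags: B1 = {a, f, g}  B2 = {a, e, f}  B3 = {d, e, f}  B4 = {c, d, f}  B5 = {c, f, h}  B6 = {b, f, h}  B7 = {b, f, j}  B8 = {f, i, j}
Tree: B1–B2, B2–B3, B3–B4, B4–B5, B5–B6, B6–B7, B7–B8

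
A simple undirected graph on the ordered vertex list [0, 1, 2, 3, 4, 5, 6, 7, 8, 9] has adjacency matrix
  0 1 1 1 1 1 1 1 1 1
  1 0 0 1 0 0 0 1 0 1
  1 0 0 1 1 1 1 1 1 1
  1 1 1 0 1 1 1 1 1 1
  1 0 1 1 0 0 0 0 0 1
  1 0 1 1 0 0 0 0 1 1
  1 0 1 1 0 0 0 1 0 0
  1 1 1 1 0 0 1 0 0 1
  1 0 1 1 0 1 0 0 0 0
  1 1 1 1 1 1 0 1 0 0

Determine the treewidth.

4

A width-4 tree decomposition is:
Bags: B1 = {0, 2, 3, 5, 8}  B2 = {0, 2, 3, 5, 9}  B3 = {0, 2, 3, 7, 9}  B4 = {0, 2, 3, 6, 7}  B5 = {0, 2, 3, 4, 9}  B6 = {0, 1, 3, 7, 9}
Tree: B1–B2, B2–B3, B3–B4, B2–B5, B3–B6
Each bag holds 5 vertices, so the decomposition has width 4, which upper-bounds the treewidth. Conversely, {0, 1, 3, 7, 9} is a clique of size 5, and the vertices of any clique must share a bag in every tree decomposition; so some bag has ≥ 5 vertices and tw(G) ≥ 4. Therefore the treewidth is 4.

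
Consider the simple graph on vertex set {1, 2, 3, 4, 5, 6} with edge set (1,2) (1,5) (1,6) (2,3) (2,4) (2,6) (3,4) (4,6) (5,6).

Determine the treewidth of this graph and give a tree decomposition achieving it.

Treewidth 2.
One optimal decomposition is:
Bags: B1 = {2, 3, 4}  B2 = {2, 4, 6}  B3 = {1, 2, 6}  B4 = {1, 5, 6}
Tree: B1–B2, B2–B3, B3–B4

Each bag holds 3 vertices, so the decomposition has width 2, which upper-bounds the treewidth. On the other hand G contains the 3-clique {1, 2, 6}. A clique must lie in a single bag of any decomposition, so no decomposition can have width below 2. Hence tw(G) = 2 exactly.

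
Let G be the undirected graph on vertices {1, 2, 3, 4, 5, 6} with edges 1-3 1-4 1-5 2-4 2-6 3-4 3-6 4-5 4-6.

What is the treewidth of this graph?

A width-2 tree decomposition is:
Bags: B1 = {3, 4, 6}  B2 = {2, 4, 6}  B3 = {1, 3, 4}  B4 = {1, 4, 5}
Tree: B1–B2, B1–B3, B3–B4
Each bag holds 3 vertices, so the decomposition has width 2, which upper-bounds the treewidth. Conversely, {1, 3, 4} is a clique of size 3, and the vertices of any clique must share a bag in every tree decomposition; so some bag has ≥ 3 vertices and tw(G) ≥ 2. Hence tw(G) = 2 exactly.

2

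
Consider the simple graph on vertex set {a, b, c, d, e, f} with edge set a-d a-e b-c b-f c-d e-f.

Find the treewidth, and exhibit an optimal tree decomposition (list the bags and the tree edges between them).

Treewidth 2.
One optimal decomposition is:
Bags: B1 = {b, c, f}  B2 = {c, d, f}  B3 = {a, d, f}  B4 = {a, e, f}
Tree: B1–B2, B2–B3, B3–B4

Every bag has size at most 3, so the width is 3 − 1 = 2 and tw(G) ≤ 2. For the lower bound, G contains the cycle f–b–c–d–a–e–f, so G is not a forest; only forests have treewidth ≤ 1, hence tw(G) ≥ 2. The upper and lower bounds meet at 2, so that is the treewidth.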